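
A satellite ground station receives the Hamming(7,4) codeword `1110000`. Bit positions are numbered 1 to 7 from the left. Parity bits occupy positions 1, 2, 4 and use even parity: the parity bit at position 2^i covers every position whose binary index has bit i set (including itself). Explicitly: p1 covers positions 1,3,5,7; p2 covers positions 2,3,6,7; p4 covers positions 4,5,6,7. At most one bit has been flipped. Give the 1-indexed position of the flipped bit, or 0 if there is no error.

0

s1: b1⊕b3⊕b5⊕b7 = 1⊕1⊕0⊕0 = 0
s2: b2⊕b3⊕b6⊕b7 = 1⊕1⊕0⊕0 = 0
s4: b4⊕b5⊕b6⊕b7 = 0⊕0⊕0⊕0 = 0
Syndrome (s4...s1) = 000 → position 0 (no error).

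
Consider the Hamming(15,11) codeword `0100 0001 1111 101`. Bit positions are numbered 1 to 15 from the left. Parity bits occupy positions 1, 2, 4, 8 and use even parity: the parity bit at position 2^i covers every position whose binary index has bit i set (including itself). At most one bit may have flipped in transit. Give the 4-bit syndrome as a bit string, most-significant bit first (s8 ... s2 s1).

s1: b1⊕b3⊕b5⊕b7⊕b9⊕b11⊕b13⊕b15 = 0⊕0⊕0⊕0⊕1⊕1⊕1⊕1 = 0
s2: b2⊕b3⊕b6⊕b7⊕b10⊕b11⊕b14⊕b15 = 1⊕0⊕0⊕0⊕1⊕1⊕0⊕1 = 0
s4: b4⊕b5⊕b6⊕b7⊕b12⊕b13⊕b14⊕b15 = 0⊕0⊕0⊕0⊕1⊕1⊕0⊕1 = 1
s8: b8⊕b9⊕b10⊕b11⊕b12⊕b13⊕b14⊕b15 = 1⊕1⊕1⊕1⊕1⊕1⊕0⊕1 = 1
Syndrome (s8...s1) = 1100 → position 12.

1100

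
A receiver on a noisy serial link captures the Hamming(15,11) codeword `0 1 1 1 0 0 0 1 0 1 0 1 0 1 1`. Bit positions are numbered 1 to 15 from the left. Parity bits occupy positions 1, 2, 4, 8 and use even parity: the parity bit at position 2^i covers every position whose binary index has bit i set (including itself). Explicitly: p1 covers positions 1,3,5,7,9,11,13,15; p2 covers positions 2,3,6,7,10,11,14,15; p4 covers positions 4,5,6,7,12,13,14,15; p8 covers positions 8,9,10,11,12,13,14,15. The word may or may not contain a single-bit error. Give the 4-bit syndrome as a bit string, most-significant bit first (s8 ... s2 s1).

s1: b1⊕b3⊕b5⊕b7⊕b9⊕b11⊕b13⊕b15 = 0⊕1⊕0⊕0⊕0⊕0⊕0⊕1 = 0
s2: b2⊕b3⊕b6⊕b7⊕b10⊕b11⊕b14⊕b15 = 1⊕1⊕0⊕0⊕1⊕0⊕1⊕1 = 1
s4: b4⊕b5⊕b6⊕b7⊕b12⊕b13⊕b14⊕b15 = 1⊕0⊕0⊕0⊕1⊕0⊕1⊕1 = 0
s8: b8⊕b9⊕b10⊕b11⊕b12⊕b13⊕b14⊕b15 = 1⊕0⊕1⊕0⊕1⊕0⊕1⊕1 = 1
Syndrome (s8...s1) = 1010 → position 10.

1010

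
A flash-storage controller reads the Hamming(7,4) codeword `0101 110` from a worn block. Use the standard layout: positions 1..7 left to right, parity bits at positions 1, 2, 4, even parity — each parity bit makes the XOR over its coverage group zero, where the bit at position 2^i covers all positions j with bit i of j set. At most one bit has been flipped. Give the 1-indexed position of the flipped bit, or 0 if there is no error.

s1: b1⊕b3⊕b5⊕b7 = 0⊕0⊕1⊕0 = 1
s2: b2⊕b3⊕b6⊕b7 = 1⊕0⊕1⊕0 = 0
s4: b4⊕b5⊕b6⊕b7 = 1⊕1⊕1⊕0 = 1
Syndrome (s4...s1) = 101 → position 5.

5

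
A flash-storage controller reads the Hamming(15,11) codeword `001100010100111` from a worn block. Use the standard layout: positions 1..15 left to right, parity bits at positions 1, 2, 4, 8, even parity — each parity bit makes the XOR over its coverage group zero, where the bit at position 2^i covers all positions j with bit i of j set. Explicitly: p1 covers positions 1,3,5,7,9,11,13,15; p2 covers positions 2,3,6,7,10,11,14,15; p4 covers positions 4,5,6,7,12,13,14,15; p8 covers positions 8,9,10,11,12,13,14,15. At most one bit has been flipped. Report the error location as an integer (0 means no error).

s1: b1⊕b3⊕b5⊕b7⊕b9⊕b11⊕b13⊕b15 = 0⊕1⊕0⊕0⊕0⊕0⊕1⊕1 = 1
s2: b2⊕b3⊕b6⊕b7⊕b10⊕b11⊕b14⊕b15 = 0⊕1⊕0⊕0⊕1⊕0⊕1⊕1 = 0
s4: b4⊕b5⊕b6⊕b7⊕b12⊕b13⊕b14⊕b15 = 1⊕0⊕0⊕0⊕0⊕1⊕1⊕1 = 0
s8: b8⊕b9⊕b10⊕b11⊕b12⊕b13⊕b14⊕b15 = 1⊕0⊕1⊕0⊕0⊕1⊕1⊕1 = 1
Syndrome (s8...s1) = 1001 → position 9.

9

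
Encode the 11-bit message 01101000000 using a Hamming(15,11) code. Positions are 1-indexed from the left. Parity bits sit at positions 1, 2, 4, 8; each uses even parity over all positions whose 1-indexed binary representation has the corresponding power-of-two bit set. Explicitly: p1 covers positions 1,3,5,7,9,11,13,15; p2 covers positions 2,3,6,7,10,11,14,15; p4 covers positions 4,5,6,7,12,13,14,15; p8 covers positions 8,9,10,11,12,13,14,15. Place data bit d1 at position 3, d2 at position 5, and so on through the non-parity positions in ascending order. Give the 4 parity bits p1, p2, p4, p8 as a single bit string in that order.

0101

Place data bits at non-power-of-two positions: b3=0, b5=1, b6=1, b7=0, b9=1, b10=0, b11=0, b12=0, b13=0, b14=0, b15=0.
p1 = XOR of data positions {3,5,7,9,11,13,15} = 0⊕1⊕0⊕1⊕0⊕0⊕0 = 0
p2 = XOR of data positions {3,6,7,10,11,14,15} = 0⊕1⊕0⊕0⊕0⊕0⊕0 = 1
p4 = XOR of data positions {5,6,7,12,13,14,15} = 1⊕1⊕0⊕0⊕0⊕0⊕0 = 0
p8 = XOR of data positions {9,10,11,12,13,14,15} = 1⊕0⊕0⊕0⊕0⊕0⊕0 = 1
Parity bits p1,p2,p4,p8 = 0101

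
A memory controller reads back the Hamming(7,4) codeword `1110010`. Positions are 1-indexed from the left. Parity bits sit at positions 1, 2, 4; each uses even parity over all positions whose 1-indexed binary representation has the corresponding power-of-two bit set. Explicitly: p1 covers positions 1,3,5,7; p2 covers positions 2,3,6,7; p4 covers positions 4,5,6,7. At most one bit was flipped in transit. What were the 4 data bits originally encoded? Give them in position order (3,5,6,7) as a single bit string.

s1: b1⊕b3⊕b5⊕b7 = 1⊕1⊕0⊕0 = 0
s2: b2⊕b3⊕b6⊕b7 = 1⊕1⊕1⊕0 = 1
s4: b4⊕b5⊕b6⊕b7 = 0⊕0⊕1⊕0 = 1
Syndrome (s4...s1) = 110 → position 6.
Flip bit 6: corrected codeword = 1110000
Data bits at positions 3,5,6,7: 1000

1000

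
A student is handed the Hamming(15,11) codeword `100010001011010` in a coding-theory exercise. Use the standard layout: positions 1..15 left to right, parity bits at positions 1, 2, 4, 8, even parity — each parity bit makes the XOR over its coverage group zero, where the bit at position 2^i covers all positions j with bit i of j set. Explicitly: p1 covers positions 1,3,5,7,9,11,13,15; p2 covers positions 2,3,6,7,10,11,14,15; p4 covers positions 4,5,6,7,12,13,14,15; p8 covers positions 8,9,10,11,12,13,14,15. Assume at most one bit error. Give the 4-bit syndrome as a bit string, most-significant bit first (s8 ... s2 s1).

s1: b1⊕b3⊕b5⊕b7⊕b9⊕b11⊕b13⊕b15 = 1⊕0⊕1⊕0⊕1⊕1⊕0⊕0 = 0
s2: b2⊕b3⊕b6⊕b7⊕b10⊕b11⊕b14⊕b15 = 0⊕0⊕0⊕0⊕0⊕1⊕1⊕0 = 0
s4: b4⊕b5⊕b6⊕b7⊕b12⊕b13⊕b14⊕b15 = 0⊕1⊕0⊕0⊕1⊕0⊕1⊕0 = 1
s8: b8⊕b9⊕b10⊕b11⊕b12⊕b13⊕b14⊕b15 = 0⊕1⊕0⊕1⊕1⊕0⊕1⊕0 = 0
Syndrome (s8...s1) = 0100 → position 4.

0100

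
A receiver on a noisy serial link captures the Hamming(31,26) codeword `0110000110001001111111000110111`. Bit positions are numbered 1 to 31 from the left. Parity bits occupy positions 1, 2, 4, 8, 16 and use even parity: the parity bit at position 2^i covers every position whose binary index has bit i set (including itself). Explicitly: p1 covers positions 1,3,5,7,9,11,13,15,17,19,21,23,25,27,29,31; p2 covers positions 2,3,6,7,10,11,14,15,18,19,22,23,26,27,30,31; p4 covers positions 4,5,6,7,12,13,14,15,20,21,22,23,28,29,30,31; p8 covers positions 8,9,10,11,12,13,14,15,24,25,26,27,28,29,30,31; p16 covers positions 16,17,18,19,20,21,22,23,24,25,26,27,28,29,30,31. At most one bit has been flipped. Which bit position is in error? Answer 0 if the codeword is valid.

7

s1: b1⊕b3⊕b5⊕b7⊕b9⊕b11⊕b13⊕b15⊕b17⊕b19⊕b21⊕b23⊕b25⊕b27⊕b29⊕b31 = 0⊕1⊕0⊕0⊕1⊕0⊕1⊕0⊕1⊕1⊕1⊕0⊕0⊕1⊕1⊕1 = 1
s2: b2⊕b3⊕b6⊕b7⊕b10⊕b11⊕b14⊕b15⊕b18⊕b19⊕b22⊕b23⊕b26⊕b27⊕b30⊕b31 = 1⊕1⊕0⊕0⊕0⊕0⊕0⊕0⊕1⊕1⊕1⊕0⊕1⊕1⊕1⊕1 = 1
s4: b4⊕b5⊕b6⊕b7⊕b12⊕b13⊕b14⊕b15⊕b20⊕b21⊕b22⊕b23⊕b28⊕b29⊕b30⊕b31 = 0⊕0⊕0⊕0⊕0⊕1⊕0⊕0⊕1⊕1⊕1⊕0⊕0⊕1⊕1⊕1 = 1
s8: b8⊕b9⊕b10⊕b11⊕b12⊕b13⊕b14⊕b15⊕b24⊕b25⊕b26⊕b27⊕b28⊕b29⊕b30⊕b31 = 1⊕1⊕0⊕0⊕0⊕1⊕0⊕0⊕0⊕0⊕1⊕1⊕0⊕1⊕1⊕1 = 0
s16: b16⊕b17⊕b18⊕b19⊕b20⊕b21⊕b22⊕b23⊕b24⊕b25⊕b26⊕b27⊕b28⊕b29⊕b30⊕b31 = 1⊕1⊕1⊕1⊕1⊕1⊕1⊕0⊕0⊕0⊕1⊕1⊕0⊕1⊕1⊕1 = 0
Syndrome (s16...s1) = 00111 → position 7.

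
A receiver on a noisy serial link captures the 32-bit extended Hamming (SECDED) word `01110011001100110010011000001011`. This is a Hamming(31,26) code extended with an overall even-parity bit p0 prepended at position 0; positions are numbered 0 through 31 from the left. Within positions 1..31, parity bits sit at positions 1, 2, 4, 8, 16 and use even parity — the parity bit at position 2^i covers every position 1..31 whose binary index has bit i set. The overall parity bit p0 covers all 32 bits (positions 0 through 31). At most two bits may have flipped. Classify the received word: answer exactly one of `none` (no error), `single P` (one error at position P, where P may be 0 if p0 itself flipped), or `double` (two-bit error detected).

s1: b1⊕b3⊕b5⊕b7⊕b9⊕b11⊕b13⊕b15⊕b17⊕b19⊕b21⊕b23⊕b25⊕b27⊕b29⊕b31 = 1⊕1⊕0⊕1⊕0⊕1⊕0⊕1⊕0⊕0⊕1⊕0⊕0⊕0⊕0⊕1 = 1
s2: b2⊕b3⊕b6⊕b7⊕b10⊕b11⊕b14⊕b15⊕b18⊕b19⊕b22⊕b23⊕b26⊕b27⊕b30⊕b31 = 1⊕1⊕1⊕1⊕1⊕1⊕1⊕1⊕1⊕0⊕1⊕0⊕0⊕0⊕1⊕1 = 0
s4: b4⊕b5⊕b6⊕b7⊕b12⊕b13⊕b14⊕b15⊕b20⊕b21⊕b22⊕b23⊕b28⊕b29⊕b30⊕b31 = 0⊕0⊕1⊕1⊕0⊕0⊕1⊕1⊕0⊕1⊕1⊕0⊕1⊕0⊕1⊕1 = 1
s8: b8⊕b9⊕b10⊕b11⊕b12⊕b13⊕b14⊕b15⊕b24⊕b25⊕b26⊕b27⊕b28⊕b29⊕b30⊕b31 = 0⊕0⊕1⊕1⊕0⊕0⊕1⊕1⊕0⊕0⊕0⊕0⊕1⊕0⊕1⊕1 = 1
s16: b16⊕b17⊕b18⊕b19⊕b20⊕b21⊕b22⊕b23⊕b24⊕b25⊕b26⊕b27⊕b28⊕b29⊕b30⊕b31 = 0⊕0⊕1⊕0⊕0⊕1⊕1⊕0⊕0⊕0⊕0⊕0⊕1⊕0⊕1⊕1 = 0
Syndrome (s16...s1) = 01101 → position 13.
Overall parity (XOR of all 32 bits, including p0): 0⊕1⊕1⊕1⊕0⊕0⊕1⊕1⊕0⊕0⊕1⊕1⊕0⊕0⊕1⊕1⊕0⊕0⊕1⊕0⊕0⊕1⊕1⊕0⊕0⊕0⊕0⊕0⊕1⊕0⊕1⊕1 = 1
Overall=1, syndrome position=13 → single-bit error at position 13.

single 13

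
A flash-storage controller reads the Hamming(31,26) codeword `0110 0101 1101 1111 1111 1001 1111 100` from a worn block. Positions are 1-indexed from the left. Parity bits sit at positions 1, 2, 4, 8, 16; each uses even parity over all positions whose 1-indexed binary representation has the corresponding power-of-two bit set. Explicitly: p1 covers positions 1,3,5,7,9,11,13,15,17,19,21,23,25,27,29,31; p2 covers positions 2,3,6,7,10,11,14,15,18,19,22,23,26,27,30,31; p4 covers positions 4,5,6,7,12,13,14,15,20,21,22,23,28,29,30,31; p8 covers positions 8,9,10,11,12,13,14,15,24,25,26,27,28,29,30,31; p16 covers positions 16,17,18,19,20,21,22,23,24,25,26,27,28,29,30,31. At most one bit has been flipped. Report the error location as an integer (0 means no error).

s1: b1⊕b3⊕b5⊕b7⊕b9⊕b11⊕b13⊕b15⊕b17⊕b19⊕b21⊕b23⊕b25⊕b27⊕b29⊕b31 = 0⊕1⊕0⊕0⊕1⊕0⊕1⊕1⊕1⊕1⊕1⊕0⊕1⊕1⊕1⊕0 = 0
s2: b2⊕b3⊕b6⊕b7⊕b10⊕b11⊕b14⊕b15⊕b18⊕b19⊕b22⊕b23⊕b26⊕b27⊕b30⊕b31 = 1⊕1⊕1⊕0⊕1⊕0⊕1⊕1⊕1⊕1⊕0⊕0⊕1⊕1⊕0⊕0 = 0
s4: b4⊕b5⊕b6⊕b7⊕b12⊕b13⊕b14⊕b15⊕b20⊕b21⊕b22⊕b23⊕b28⊕b29⊕b30⊕b31 = 0⊕0⊕1⊕0⊕1⊕1⊕1⊕1⊕1⊕1⊕0⊕0⊕1⊕1⊕0⊕0 = 1
s8: b8⊕b9⊕b10⊕b11⊕b12⊕b13⊕b14⊕b15⊕b24⊕b25⊕b26⊕b27⊕b28⊕b29⊕b30⊕b31 = 1⊕1⊕1⊕0⊕1⊕1⊕1⊕1⊕1⊕1⊕1⊕1⊕1⊕1⊕0⊕0 = 1
s16: b16⊕b17⊕b18⊕b19⊕b20⊕b21⊕b22⊕b23⊕b24⊕b25⊕b26⊕b27⊕b28⊕b29⊕b30⊕b31 = 1⊕1⊕1⊕1⊕1⊕1⊕0⊕0⊕1⊕1⊕1⊕1⊕1⊕1⊕0⊕0 = 0
Syndrome (s16...s1) = 01100 → position 12.

12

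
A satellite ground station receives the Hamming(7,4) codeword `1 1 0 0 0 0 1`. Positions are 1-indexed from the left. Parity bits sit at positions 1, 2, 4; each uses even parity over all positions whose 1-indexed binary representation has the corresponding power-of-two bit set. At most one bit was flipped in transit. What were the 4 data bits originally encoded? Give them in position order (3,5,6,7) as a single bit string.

s1: b1⊕b3⊕b5⊕b7 = 1⊕0⊕0⊕1 = 0
s2: b2⊕b3⊕b6⊕b7 = 1⊕0⊕0⊕1 = 0
s4: b4⊕b5⊕b6⊕b7 = 0⊕0⊕0⊕1 = 1
Syndrome (s4...s1) = 100 → position 4.
Flip bit 4: corrected codeword = 1101001
Data bits at positions 3,5,6,7: 0001

0001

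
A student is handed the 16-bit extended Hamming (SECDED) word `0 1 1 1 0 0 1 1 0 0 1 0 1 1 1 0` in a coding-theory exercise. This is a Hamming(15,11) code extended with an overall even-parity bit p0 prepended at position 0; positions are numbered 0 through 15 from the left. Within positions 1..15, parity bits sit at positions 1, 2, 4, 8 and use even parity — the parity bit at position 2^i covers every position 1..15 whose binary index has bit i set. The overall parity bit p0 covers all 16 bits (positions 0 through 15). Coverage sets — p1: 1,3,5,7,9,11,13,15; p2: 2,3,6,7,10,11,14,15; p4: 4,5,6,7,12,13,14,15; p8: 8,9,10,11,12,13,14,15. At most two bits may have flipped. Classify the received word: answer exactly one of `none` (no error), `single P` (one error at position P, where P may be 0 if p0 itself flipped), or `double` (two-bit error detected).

s1: b1⊕b3⊕b5⊕b7⊕b9⊕b11⊕b13⊕b15 = 1⊕1⊕0⊕1⊕0⊕0⊕1⊕0 = 0
s2: b2⊕b3⊕b6⊕b7⊕b10⊕b11⊕b14⊕b15 = 1⊕1⊕1⊕1⊕1⊕0⊕1⊕0 = 0
s4: b4⊕b5⊕b6⊕b7⊕b12⊕b13⊕b14⊕b15 = 0⊕0⊕1⊕1⊕1⊕1⊕1⊕0 = 1
s8: b8⊕b9⊕b10⊕b11⊕b12⊕b13⊕b14⊕b15 = 0⊕0⊕1⊕0⊕1⊕1⊕1⊕0 = 0
Syndrome (s8...s1) = 0100 → position 4.
Overall parity (XOR of all 16 bits, including p0): 0⊕1⊕1⊕1⊕0⊕0⊕1⊕1⊕0⊕0⊕1⊕0⊕1⊕1⊕1⊕0 = 1
Overall=1, syndrome position=4 → single-bit error at position 4.

single 4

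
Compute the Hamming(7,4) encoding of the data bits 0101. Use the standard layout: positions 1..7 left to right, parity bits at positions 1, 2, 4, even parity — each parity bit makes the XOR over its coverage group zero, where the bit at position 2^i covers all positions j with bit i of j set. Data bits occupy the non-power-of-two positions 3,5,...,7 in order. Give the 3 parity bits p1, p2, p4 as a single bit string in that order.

Place data bits at non-power-of-two positions: b3=0, b5=1, b6=0, b7=1.
p1 = XOR of data positions {3,5,7} = 0⊕1⊕1 = 0
p2 = XOR of data positions {3,6,7} = 0⊕0⊕1 = 1
p4 = XOR of data positions {5,6,7} = 1⊕0⊕1 = 0
Parity bits p1,p2,p4 = 010

010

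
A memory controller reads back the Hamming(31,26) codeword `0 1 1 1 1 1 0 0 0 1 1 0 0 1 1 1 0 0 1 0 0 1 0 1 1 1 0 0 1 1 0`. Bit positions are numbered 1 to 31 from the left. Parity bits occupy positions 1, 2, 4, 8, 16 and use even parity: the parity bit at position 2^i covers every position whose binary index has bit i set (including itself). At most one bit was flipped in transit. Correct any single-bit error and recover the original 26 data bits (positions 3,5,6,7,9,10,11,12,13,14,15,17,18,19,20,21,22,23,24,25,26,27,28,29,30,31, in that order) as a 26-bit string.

s1: b1⊕b3⊕b5⊕b7⊕b9⊕b11⊕b13⊕b15⊕b17⊕b19⊕b21⊕b23⊕b25⊕b27⊕b29⊕b31 = 0⊕1⊕1⊕0⊕0⊕1⊕0⊕1⊕0⊕1⊕0⊕0⊕1⊕0⊕1⊕0 = 1
s2: b2⊕b3⊕b6⊕b7⊕b10⊕b11⊕b14⊕b15⊕b18⊕b19⊕b22⊕b23⊕b26⊕b27⊕b30⊕b31 = 1⊕1⊕1⊕0⊕1⊕1⊕1⊕1⊕0⊕1⊕1⊕0⊕1⊕0⊕1⊕0 = 1
s4: b4⊕b5⊕b6⊕b7⊕b12⊕b13⊕b14⊕b15⊕b20⊕b21⊕b22⊕b23⊕b28⊕b29⊕b30⊕b31 = 1⊕1⊕1⊕0⊕0⊕0⊕1⊕1⊕0⊕0⊕1⊕0⊕0⊕1⊕1⊕0 = 0
s8: b8⊕b9⊕b10⊕b11⊕b12⊕b13⊕b14⊕b15⊕b24⊕b25⊕b26⊕b27⊕b28⊕b29⊕b30⊕b31 = 0⊕0⊕1⊕1⊕0⊕0⊕1⊕1⊕1⊕1⊕1⊕0⊕0⊕1⊕1⊕0 = 1
s16: b16⊕b17⊕b18⊕b19⊕b20⊕b21⊕b22⊕b23⊕b24⊕b25⊕b26⊕b27⊕b28⊕b29⊕b30⊕b31 = 1⊕0⊕0⊕1⊕0⊕0⊕1⊕0⊕1⊕1⊕1⊕0⊕0⊕1⊕1⊕0 = 0
Syndrome (s16...s1) = 01011 → position 11.
Flip bit 11: corrected codeword = 0111110001000111001001011100110
Data bits at positions 3,5,6,7,9,10,11,12,13,14,15,17,18,19,20,21,22,23,24,25,26,27,28,29,30,31: 11100100011001001011100110

11100100011001001011100110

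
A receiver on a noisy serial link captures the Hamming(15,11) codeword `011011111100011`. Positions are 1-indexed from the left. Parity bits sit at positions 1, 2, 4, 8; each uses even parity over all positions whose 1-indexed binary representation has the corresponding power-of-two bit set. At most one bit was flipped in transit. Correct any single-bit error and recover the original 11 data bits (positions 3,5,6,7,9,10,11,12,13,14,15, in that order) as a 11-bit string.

s1: b1⊕b3⊕b5⊕b7⊕b9⊕b11⊕b13⊕b15 = 0⊕1⊕1⊕1⊕1⊕0⊕0⊕1 = 1
s2: b2⊕b3⊕b6⊕b7⊕b10⊕b11⊕b14⊕b15 = 1⊕1⊕1⊕1⊕1⊕0⊕1⊕1 = 1
s4: b4⊕b5⊕b6⊕b7⊕b12⊕b13⊕b14⊕b15 = 0⊕1⊕1⊕1⊕0⊕0⊕1⊕1 = 1
s8: b8⊕b9⊕b10⊕b11⊕b12⊕b13⊕b14⊕b15 = 1⊕1⊕1⊕0⊕0⊕0⊕1⊕1 = 1
Syndrome (s8...s1) = 1111 → position 15.
Flip bit 15: corrected codeword = 011011111100010
Data bits at positions 3,5,6,7,9,10,11,12,13,14,15: 11111100010

11111100010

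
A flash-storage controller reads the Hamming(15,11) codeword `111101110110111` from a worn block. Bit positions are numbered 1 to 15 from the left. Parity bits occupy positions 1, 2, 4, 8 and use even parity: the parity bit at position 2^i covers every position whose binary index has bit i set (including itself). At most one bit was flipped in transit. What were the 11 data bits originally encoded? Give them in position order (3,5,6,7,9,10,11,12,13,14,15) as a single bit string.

10110110111

s1: b1⊕b3⊕b5⊕b7⊕b9⊕b11⊕b13⊕b15 = 1⊕1⊕0⊕1⊕0⊕1⊕1⊕1 = 0
s2: b2⊕b3⊕b6⊕b7⊕b10⊕b11⊕b14⊕b15 = 1⊕1⊕1⊕1⊕1⊕1⊕1⊕1 = 0
s4: b4⊕b5⊕b6⊕b7⊕b12⊕b13⊕b14⊕b15 = 1⊕0⊕1⊕1⊕0⊕1⊕1⊕1 = 0
s8: b8⊕b9⊕b10⊕b11⊕b12⊕b13⊕b14⊕b15 = 1⊕0⊕1⊕1⊕0⊕1⊕1⊕1 = 0
Syndrome (s8...s1) = 0000 → position 0 (no error).
No correction needed.
Data bits at positions 3,5,6,7,9,10,11,12,13,14,15: 10110110111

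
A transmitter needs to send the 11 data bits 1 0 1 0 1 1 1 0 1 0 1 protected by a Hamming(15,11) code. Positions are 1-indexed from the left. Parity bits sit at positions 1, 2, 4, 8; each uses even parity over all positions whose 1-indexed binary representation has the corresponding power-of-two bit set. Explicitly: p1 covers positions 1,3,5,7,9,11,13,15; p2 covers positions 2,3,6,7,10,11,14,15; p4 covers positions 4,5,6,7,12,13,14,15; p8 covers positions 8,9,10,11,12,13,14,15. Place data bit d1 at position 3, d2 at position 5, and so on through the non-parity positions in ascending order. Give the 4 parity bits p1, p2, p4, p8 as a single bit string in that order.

1111

Place data bits at non-power-of-two positions: b3=1, b5=0, b6=1, b7=0, b9=1, b10=1, b11=1, b12=0, b13=1, b14=0, b15=1.
p1 = XOR of data positions {3,5,7,9,11,13,15} = 1⊕0⊕0⊕1⊕1⊕1⊕1 = 1
p2 = XOR of data positions {3,6,7,10,11,14,15} = 1⊕1⊕0⊕1⊕1⊕0⊕1 = 1
p4 = XOR of data positions {5,6,7,12,13,14,15} = 0⊕1⊕0⊕0⊕1⊕0⊕1 = 1
p8 = XOR of data positions {9,10,11,12,13,14,15} = 1⊕1⊕1⊕0⊕1⊕0⊕1 = 1
Parity bits p1,p2,p4,p8 = 1111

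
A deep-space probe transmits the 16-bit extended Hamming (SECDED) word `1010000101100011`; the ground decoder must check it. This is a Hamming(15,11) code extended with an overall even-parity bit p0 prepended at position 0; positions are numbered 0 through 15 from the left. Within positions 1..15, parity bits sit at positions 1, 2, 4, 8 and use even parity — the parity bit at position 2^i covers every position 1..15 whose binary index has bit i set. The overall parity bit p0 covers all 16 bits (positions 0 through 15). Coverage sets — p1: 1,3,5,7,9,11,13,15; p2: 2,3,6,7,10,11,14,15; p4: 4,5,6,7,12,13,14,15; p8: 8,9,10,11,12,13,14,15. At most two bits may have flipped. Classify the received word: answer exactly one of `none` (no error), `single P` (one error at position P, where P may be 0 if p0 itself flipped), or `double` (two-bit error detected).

single 7

s1: b1⊕b3⊕b5⊕b7⊕b9⊕b11⊕b13⊕b15 = 0⊕0⊕0⊕1⊕1⊕0⊕0⊕1 = 1
s2: b2⊕b3⊕b6⊕b7⊕b10⊕b11⊕b14⊕b15 = 1⊕0⊕0⊕1⊕1⊕0⊕1⊕1 = 1
s4: b4⊕b5⊕b6⊕b7⊕b12⊕b13⊕b14⊕b15 = 0⊕0⊕0⊕1⊕0⊕0⊕1⊕1 = 1
s8: b8⊕b9⊕b10⊕b11⊕b12⊕b13⊕b14⊕b15 = 0⊕1⊕1⊕0⊕0⊕0⊕1⊕1 = 0
Syndrome (s8...s1) = 0111 → position 7.
Overall parity (XOR of all 16 bits, including p0): 1⊕0⊕1⊕0⊕0⊕0⊕0⊕1⊕0⊕1⊕1⊕0⊕0⊕0⊕1⊕1 = 1
Overall=1, syndrome position=7 → single-bit error at position 7.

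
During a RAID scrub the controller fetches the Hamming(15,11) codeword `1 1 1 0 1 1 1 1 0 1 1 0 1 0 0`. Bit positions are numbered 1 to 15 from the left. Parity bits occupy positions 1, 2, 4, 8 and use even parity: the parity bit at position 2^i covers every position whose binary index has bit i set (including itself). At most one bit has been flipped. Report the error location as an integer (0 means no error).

s1: b1⊕b3⊕b5⊕b7⊕b9⊕b11⊕b13⊕b15 = 1⊕1⊕1⊕1⊕0⊕1⊕1⊕0 = 0
s2: b2⊕b3⊕b6⊕b7⊕b10⊕b11⊕b14⊕b15 = 1⊕1⊕1⊕1⊕1⊕1⊕0⊕0 = 0
s4: b4⊕b5⊕b6⊕b7⊕b12⊕b13⊕b14⊕b15 = 0⊕1⊕1⊕1⊕0⊕1⊕0⊕0 = 0
s8: b8⊕b9⊕b10⊕b11⊕b12⊕b13⊕b14⊕b15 = 1⊕0⊕1⊕1⊕0⊕1⊕0⊕0 = 0
Syndrome (s8...s1) = 0000 → position 0 (no error).

0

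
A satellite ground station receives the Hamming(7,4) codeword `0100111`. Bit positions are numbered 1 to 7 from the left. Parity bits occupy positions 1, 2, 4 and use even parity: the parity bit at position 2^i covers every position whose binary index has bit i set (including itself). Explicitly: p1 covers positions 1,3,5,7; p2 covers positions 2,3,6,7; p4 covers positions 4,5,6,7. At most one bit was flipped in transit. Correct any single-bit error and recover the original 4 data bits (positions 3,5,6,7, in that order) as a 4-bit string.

s1: b1⊕b3⊕b5⊕b7 = 0⊕0⊕1⊕1 = 0
s2: b2⊕b3⊕b6⊕b7 = 1⊕0⊕1⊕1 = 1
s4: b4⊕b5⊕b6⊕b7 = 0⊕1⊕1⊕1 = 1
Syndrome (s4...s1) = 110 → position 6.
Flip bit 6: corrected codeword = 0100101
Data bits at positions 3,5,6,7: 0101

0101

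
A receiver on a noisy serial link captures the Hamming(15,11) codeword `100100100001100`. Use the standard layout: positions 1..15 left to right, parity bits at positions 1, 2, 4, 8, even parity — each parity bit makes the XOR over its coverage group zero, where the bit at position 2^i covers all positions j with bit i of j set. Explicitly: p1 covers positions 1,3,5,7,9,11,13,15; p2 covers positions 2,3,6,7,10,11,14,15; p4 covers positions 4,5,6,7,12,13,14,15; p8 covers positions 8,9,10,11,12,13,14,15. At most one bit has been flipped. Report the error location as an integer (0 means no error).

3

s1: b1⊕b3⊕b5⊕b7⊕b9⊕b11⊕b13⊕b15 = 1⊕0⊕0⊕1⊕0⊕0⊕1⊕0 = 1
s2: b2⊕b3⊕b6⊕b7⊕b10⊕b11⊕b14⊕b15 = 0⊕0⊕0⊕1⊕0⊕0⊕0⊕0 = 1
s4: b4⊕b5⊕b6⊕b7⊕b12⊕b13⊕b14⊕b15 = 1⊕0⊕0⊕1⊕1⊕1⊕0⊕0 = 0
s8: b8⊕b9⊕b10⊕b11⊕b12⊕b13⊕b14⊕b15 = 0⊕0⊕0⊕0⊕1⊕1⊕0⊕0 = 0
Syndrome (s8...s1) = 0011 → position 3.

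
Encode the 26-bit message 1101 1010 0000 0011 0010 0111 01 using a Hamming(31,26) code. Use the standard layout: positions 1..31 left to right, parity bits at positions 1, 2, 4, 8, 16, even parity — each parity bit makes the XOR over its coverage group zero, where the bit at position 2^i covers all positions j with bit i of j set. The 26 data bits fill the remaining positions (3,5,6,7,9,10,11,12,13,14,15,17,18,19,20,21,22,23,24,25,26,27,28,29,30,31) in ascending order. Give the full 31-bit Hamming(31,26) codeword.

Place data bits at non-power-of-two positions: b3=1, b5=1, b6=0, b7=1, b9=1, b10=0, b11=1, b12=0, b13=0, b14=0, b15=0, b17=0, b18=0, b19=0, b20=1, b21=1, b22=0, b23=0, b24=1, b25=0, b26=0, b27=1, b28=1, b29=1, b30=0, b31=1.
p1 = XOR of data positions {3,5,7,9,11,13,15,17,19,21,23,25,27,29,31} = 1⊕1⊕1⊕1⊕1⊕0⊕0⊕0⊕0⊕1⊕0⊕0⊕1⊕1⊕1 = 1
p2 = XOR of data positions {3,6,7,10,11,14,15,18,19,22,23,26,27,30,31} = 1⊕0⊕1⊕0⊕1⊕0⊕0⊕0⊕0⊕0⊕0⊕0⊕1⊕0⊕1 = 1
p4 = XOR of data positions {5,6,7,12,13,14,15,20,21,22,23,28,29,30,31} = 1⊕0⊕1⊕0⊕0⊕0⊕0⊕1⊕1⊕0⊕0⊕1⊕1⊕0⊕1 = 1
p8 = XOR of data positions {9,10,11,12,13,14,15,24,25,26,27,28,29,30,31} = 1⊕0⊕1⊕0⊕0⊕0⊕0⊕1⊕0⊕0⊕1⊕1⊕1⊕0⊕1 = 1
p16 = XOR of data positions {17,18,19,20,21,22,23,24,25,26,27,28,29,30,31} = 0⊕0⊕0⊕1⊕1⊕0⊕0⊕1⊕0⊕0⊕1⊕1⊕1⊕0⊕1 = 1
Codeword b1..b31 = 1111101110100001000110010011101

1111101110100001000110010011101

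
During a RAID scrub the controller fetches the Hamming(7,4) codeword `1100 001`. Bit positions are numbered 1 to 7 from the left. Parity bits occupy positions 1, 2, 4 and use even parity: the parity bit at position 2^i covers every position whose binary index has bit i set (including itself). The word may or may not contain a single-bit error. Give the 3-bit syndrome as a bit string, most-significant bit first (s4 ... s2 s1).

100

s1: b1⊕b3⊕b5⊕b7 = 1⊕0⊕0⊕1 = 0
s2: b2⊕b3⊕b6⊕b7 = 1⊕0⊕0⊕1 = 0
s4: b4⊕b5⊕b6⊕b7 = 0⊕0⊕0⊕1 = 1
Syndrome (s4...s1) = 100 → position 4.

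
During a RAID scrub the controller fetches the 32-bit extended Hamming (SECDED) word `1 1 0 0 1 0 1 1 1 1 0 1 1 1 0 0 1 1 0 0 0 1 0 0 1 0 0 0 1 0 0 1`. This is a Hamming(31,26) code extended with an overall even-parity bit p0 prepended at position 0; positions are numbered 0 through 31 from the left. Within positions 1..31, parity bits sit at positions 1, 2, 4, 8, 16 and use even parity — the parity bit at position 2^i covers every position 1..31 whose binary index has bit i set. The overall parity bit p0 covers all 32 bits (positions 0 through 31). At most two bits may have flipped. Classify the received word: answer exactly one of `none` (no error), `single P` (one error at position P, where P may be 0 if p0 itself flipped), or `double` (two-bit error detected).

s1: b1⊕b3⊕b5⊕b7⊕b9⊕b11⊕b13⊕b15⊕b17⊕b19⊕b21⊕b23⊕b25⊕b27⊕b29⊕b31 = 1⊕0⊕0⊕1⊕1⊕1⊕1⊕0⊕1⊕0⊕1⊕0⊕0⊕0⊕0⊕1 = 0
s2: b2⊕b3⊕b6⊕b7⊕b10⊕b11⊕b14⊕b15⊕b18⊕b19⊕b22⊕b23⊕b26⊕b27⊕b30⊕b31 = 0⊕0⊕1⊕1⊕0⊕1⊕0⊕0⊕0⊕0⊕0⊕0⊕0⊕0⊕0⊕1 = 0
s4: b4⊕b5⊕b6⊕b7⊕b12⊕b13⊕b14⊕b15⊕b20⊕b21⊕b22⊕b23⊕b28⊕b29⊕b30⊕b31 = 1⊕0⊕1⊕1⊕1⊕1⊕0⊕0⊕0⊕1⊕0⊕0⊕1⊕0⊕0⊕1 = 0
s8: b8⊕b9⊕b10⊕b11⊕b12⊕b13⊕b14⊕b15⊕b24⊕b25⊕b26⊕b27⊕b28⊕b29⊕b30⊕b31 = 1⊕1⊕0⊕1⊕1⊕1⊕0⊕0⊕1⊕0⊕0⊕0⊕1⊕0⊕0⊕1 = 0
s16: b16⊕b17⊕b18⊕b19⊕b20⊕b21⊕b22⊕b23⊕b24⊕b25⊕b26⊕b27⊕b28⊕b29⊕b30⊕b31 = 1⊕1⊕0⊕0⊕0⊕1⊕0⊕0⊕1⊕0⊕0⊕0⊕1⊕0⊕0⊕1 = 0
Syndrome (s16...s1) = 00000 → position 0 (no error).
Overall parity (XOR of all 32 bits, including p0): 1⊕1⊕0⊕0⊕1⊕0⊕1⊕1⊕1⊕1⊕0⊕1⊕1⊕1⊕0⊕0⊕1⊕1⊕0⊕0⊕0⊕1⊕0⊕0⊕1⊕0⊕0⊕0⊕1⊕0⊕0⊕1 = 0
Overall=0, syndrome position=0 → no error.

none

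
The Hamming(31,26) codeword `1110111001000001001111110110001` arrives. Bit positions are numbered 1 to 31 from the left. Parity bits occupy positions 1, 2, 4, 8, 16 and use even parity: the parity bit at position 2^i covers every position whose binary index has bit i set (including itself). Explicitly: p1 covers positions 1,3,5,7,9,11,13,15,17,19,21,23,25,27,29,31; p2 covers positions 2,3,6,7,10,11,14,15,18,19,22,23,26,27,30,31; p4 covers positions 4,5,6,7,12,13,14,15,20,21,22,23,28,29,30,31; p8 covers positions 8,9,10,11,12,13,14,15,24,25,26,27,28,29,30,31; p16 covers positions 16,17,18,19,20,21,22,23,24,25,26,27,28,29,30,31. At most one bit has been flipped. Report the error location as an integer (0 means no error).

11

s1: b1⊕b3⊕b5⊕b7⊕b9⊕b11⊕b13⊕b15⊕b17⊕b19⊕b21⊕b23⊕b25⊕b27⊕b29⊕b31 = 1⊕1⊕1⊕1⊕0⊕0⊕0⊕0⊕0⊕1⊕1⊕1⊕0⊕1⊕0⊕1 = 1
s2: b2⊕b3⊕b6⊕b7⊕b10⊕b11⊕b14⊕b15⊕b18⊕b19⊕b22⊕b23⊕b26⊕b27⊕b30⊕b31 = 1⊕1⊕1⊕1⊕1⊕0⊕0⊕0⊕0⊕1⊕1⊕1⊕1⊕1⊕0⊕1 = 1
s4: b4⊕b5⊕b6⊕b7⊕b12⊕b13⊕b14⊕b15⊕b20⊕b21⊕b22⊕b23⊕b28⊕b29⊕b30⊕b31 = 0⊕1⊕1⊕1⊕0⊕0⊕0⊕0⊕1⊕1⊕1⊕1⊕0⊕0⊕0⊕1 = 0
s8: b8⊕b9⊕b10⊕b11⊕b12⊕b13⊕b14⊕b15⊕b24⊕b25⊕b26⊕b27⊕b28⊕b29⊕b30⊕b31 = 0⊕0⊕1⊕0⊕0⊕0⊕0⊕0⊕1⊕0⊕1⊕1⊕0⊕0⊕0⊕1 = 1
s16: b16⊕b17⊕b18⊕b19⊕b20⊕b21⊕b22⊕b23⊕b24⊕b25⊕b26⊕b27⊕b28⊕b29⊕b30⊕b31 = 1⊕0⊕0⊕1⊕1⊕1⊕1⊕1⊕1⊕0⊕1⊕1⊕0⊕0⊕0⊕1 = 0
Syndrome (s16...s1) = 01011 → position 11.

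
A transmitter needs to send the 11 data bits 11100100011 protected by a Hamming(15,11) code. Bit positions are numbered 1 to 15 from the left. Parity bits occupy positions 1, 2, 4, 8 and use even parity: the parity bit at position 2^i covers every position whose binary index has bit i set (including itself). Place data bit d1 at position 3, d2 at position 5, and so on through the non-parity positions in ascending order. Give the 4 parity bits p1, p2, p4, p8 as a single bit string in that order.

Place data bits at non-power-of-two positions: b3=1, b5=1, b6=1, b7=0, b9=0, b10=1, b11=0, b12=0, b13=0, b14=1, b15=1.
p1 = XOR of data positions {3,5,7,9,11,13,15} = 1⊕1⊕0⊕0⊕0⊕0⊕1 = 1
p2 = XOR of data positions {3,6,7,10,11,14,15} = 1⊕1⊕0⊕1⊕0⊕1⊕1 = 1
p4 = XOR of data positions {5,6,7,12,13,14,15} = 1⊕1⊕0⊕0⊕0⊕1⊕1 = 0
p8 = XOR of data positions {9,10,11,12,13,14,15} = 0⊕1⊕0⊕0⊕0⊕1⊕1 = 1
Parity bits p1,p2,p4,p8 = 1101

1101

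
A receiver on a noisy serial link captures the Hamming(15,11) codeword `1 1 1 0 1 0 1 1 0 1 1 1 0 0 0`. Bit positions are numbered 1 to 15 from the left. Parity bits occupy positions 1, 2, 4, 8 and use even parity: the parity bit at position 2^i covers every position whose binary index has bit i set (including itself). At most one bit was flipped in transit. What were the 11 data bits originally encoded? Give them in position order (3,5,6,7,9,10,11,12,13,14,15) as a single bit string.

s1: b1⊕b3⊕b5⊕b7⊕b9⊕b11⊕b13⊕b15 = 1⊕1⊕1⊕1⊕0⊕1⊕0⊕0 = 1
s2: b2⊕b3⊕b6⊕b7⊕b10⊕b11⊕b14⊕b15 = 1⊕1⊕0⊕1⊕1⊕1⊕0⊕0 = 1
s4: b4⊕b5⊕b6⊕b7⊕b12⊕b13⊕b14⊕b15 = 0⊕1⊕0⊕1⊕1⊕0⊕0⊕0 = 1
s8: b8⊕b9⊕b10⊕b11⊕b12⊕b13⊕b14⊕b15 = 1⊕0⊕1⊕1⊕1⊕0⊕0⊕0 = 0
Syndrome (s8...s1) = 0111 → position 7.
Flip bit 7: corrected codeword = 111010010111000
Data bits at positions 3,5,6,7,9,10,11,12,13,14,15: 11000111000

11000111000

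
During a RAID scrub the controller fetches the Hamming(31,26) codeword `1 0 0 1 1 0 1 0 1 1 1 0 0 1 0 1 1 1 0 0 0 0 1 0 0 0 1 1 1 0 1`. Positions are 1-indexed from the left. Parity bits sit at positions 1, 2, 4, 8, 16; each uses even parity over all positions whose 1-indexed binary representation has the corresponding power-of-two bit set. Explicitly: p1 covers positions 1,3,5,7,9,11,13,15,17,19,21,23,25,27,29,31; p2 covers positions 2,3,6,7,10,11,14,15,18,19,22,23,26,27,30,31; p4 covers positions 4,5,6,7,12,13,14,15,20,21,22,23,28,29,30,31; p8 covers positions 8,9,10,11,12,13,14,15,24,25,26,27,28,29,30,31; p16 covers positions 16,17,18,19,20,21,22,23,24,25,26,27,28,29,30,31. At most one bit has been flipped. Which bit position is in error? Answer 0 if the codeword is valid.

0

s1: b1⊕b3⊕b5⊕b7⊕b9⊕b11⊕b13⊕b15⊕b17⊕b19⊕b21⊕b23⊕b25⊕b27⊕b29⊕b31 = 1⊕0⊕1⊕1⊕1⊕1⊕0⊕0⊕1⊕0⊕0⊕1⊕0⊕1⊕1⊕1 = 0
s2: b2⊕b3⊕b6⊕b7⊕b10⊕b11⊕b14⊕b15⊕b18⊕b19⊕b22⊕b23⊕b26⊕b27⊕b30⊕b31 = 0⊕0⊕0⊕1⊕1⊕1⊕1⊕0⊕1⊕0⊕0⊕1⊕0⊕1⊕0⊕1 = 0
s4: b4⊕b5⊕b6⊕b7⊕b12⊕b13⊕b14⊕b15⊕b20⊕b21⊕b22⊕b23⊕b28⊕b29⊕b30⊕b31 = 1⊕1⊕0⊕1⊕0⊕0⊕1⊕0⊕0⊕0⊕0⊕1⊕1⊕1⊕0⊕1 = 0
s8: b8⊕b9⊕b10⊕b11⊕b12⊕b13⊕b14⊕b15⊕b24⊕b25⊕b26⊕b27⊕b28⊕b29⊕b30⊕b31 = 0⊕1⊕1⊕1⊕0⊕0⊕1⊕0⊕0⊕0⊕0⊕1⊕1⊕1⊕0⊕1 = 0
s16: b16⊕b17⊕b18⊕b19⊕b20⊕b21⊕b22⊕b23⊕b24⊕b25⊕b26⊕b27⊕b28⊕b29⊕b30⊕b31 = 1⊕1⊕1⊕0⊕0⊕0⊕0⊕1⊕0⊕0⊕0⊕1⊕1⊕1⊕0⊕1 = 0
Syndrome (s16...s1) = 00000 → position 0 (no error).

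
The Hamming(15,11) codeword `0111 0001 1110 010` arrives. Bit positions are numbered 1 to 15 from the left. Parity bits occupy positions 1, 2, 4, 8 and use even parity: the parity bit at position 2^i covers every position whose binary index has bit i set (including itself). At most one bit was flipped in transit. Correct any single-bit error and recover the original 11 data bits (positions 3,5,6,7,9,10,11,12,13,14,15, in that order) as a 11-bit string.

s1: b1⊕b3⊕b5⊕b7⊕b9⊕b11⊕b13⊕b15 = 0⊕1⊕0⊕0⊕1⊕1⊕0⊕0 = 1
s2: b2⊕b3⊕b6⊕b7⊕b10⊕b11⊕b14⊕b15 = 1⊕1⊕0⊕0⊕1⊕1⊕1⊕0 = 1
s4: b4⊕b5⊕b6⊕b7⊕b12⊕b13⊕b14⊕b15 = 1⊕0⊕0⊕0⊕0⊕0⊕1⊕0 = 0
s8: b8⊕b9⊕b10⊕b11⊕b12⊕b13⊕b14⊕b15 = 1⊕1⊕1⊕1⊕0⊕0⊕1⊕0 = 1
Syndrome (s8...s1) = 1011 → position 11.
Flip bit 11: corrected codeword = 011100011100010
Data bits at positions 3,5,6,7,9,10,11,12,13,14,15: 10001100010

10001100010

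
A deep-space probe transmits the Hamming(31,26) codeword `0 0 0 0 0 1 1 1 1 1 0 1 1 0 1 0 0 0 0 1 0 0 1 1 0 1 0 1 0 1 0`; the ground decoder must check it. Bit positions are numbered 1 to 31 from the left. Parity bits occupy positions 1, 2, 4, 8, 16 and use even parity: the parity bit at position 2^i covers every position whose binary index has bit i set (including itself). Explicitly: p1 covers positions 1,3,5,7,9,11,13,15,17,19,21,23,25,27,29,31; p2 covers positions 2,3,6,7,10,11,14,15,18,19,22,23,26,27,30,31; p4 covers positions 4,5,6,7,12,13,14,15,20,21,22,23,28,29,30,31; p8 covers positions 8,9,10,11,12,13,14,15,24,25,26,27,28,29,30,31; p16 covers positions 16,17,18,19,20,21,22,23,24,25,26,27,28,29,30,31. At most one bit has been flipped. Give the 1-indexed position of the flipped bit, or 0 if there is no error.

7

s1: b1⊕b3⊕b5⊕b7⊕b9⊕b11⊕b13⊕b15⊕b17⊕b19⊕b21⊕b23⊕b25⊕b27⊕b29⊕b31 = 0⊕0⊕0⊕1⊕1⊕0⊕1⊕1⊕0⊕0⊕0⊕1⊕0⊕0⊕0⊕0 = 1
s2: b2⊕b3⊕b6⊕b7⊕b10⊕b11⊕b14⊕b15⊕b18⊕b19⊕b22⊕b23⊕b26⊕b27⊕b30⊕b31 = 0⊕0⊕1⊕1⊕1⊕0⊕0⊕1⊕0⊕0⊕0⊕1⊕1⊕0⊕1⊕0 = 1
s4: b4⊕b5⊕b6⊕b7⊕b12⊕b13⊕b14⊕b15⊕b20⊕b21⊕b22⊕b23⊕b28⊕b29⊕b30⊕b31 = 0⊕0⊕1⊕1⊕1⊕1⊕0⊕1⊕1⊕0⊕0⊕1⊕1⊕0⊕1⊕0 = 1
s8: b8⊕b9⊕b10⊕b11⊕b12⊕b13⊕b14⊕b15⊕b24⊕b25⊕b26⊕b27⊕b28⊕b29⊕b30⊕b31 = 1⊕1⊕1⊕0⊕1⊕1⊕0⊕1⊕1⊕0⊕1⊕0⊕1⊕0⊕1⊕0 = 0
s16: b16⊕b17⊕b18⊕b19⊕b20⊕b21⊕b22⊕b23⊕b24⊕b25⊕b26⊕b27⊕b28⊕b29⊕b30⊕b31 = 0⊕0⊕0⊕0⊕1⊕0⊕0⊕1⊕1⊕0⊕1⊕0⊕1⊕0⊕1⊕0 = 0
Syndrome (s16...s1) = 00111 → position 7.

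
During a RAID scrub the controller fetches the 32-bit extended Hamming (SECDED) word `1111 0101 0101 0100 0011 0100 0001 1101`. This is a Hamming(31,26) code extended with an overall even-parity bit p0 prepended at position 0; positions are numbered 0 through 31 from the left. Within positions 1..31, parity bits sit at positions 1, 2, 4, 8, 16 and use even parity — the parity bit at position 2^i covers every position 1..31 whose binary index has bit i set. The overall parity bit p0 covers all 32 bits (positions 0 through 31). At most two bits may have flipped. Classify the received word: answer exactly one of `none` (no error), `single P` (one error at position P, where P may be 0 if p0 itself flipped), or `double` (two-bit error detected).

double

s1: b1⊕b3⊕b5⊕b7⊕b9⊕b11⊕b13⊕b15⊕b17⊕b19⊕b21⊕b23⊕b25⊕b27⊕b29⊕b31 = 1⊕1⊕1⊕1⊕1⊕1⊕1⊕0⊕0⊕1⊕1⊕0⊕0⊕1⊕1⊕1 = 0
s2: b2⊕b3⊕b6⊕b7⊕b10⊕b11⊕b14⊕b15⊕b18⊕b19⊕b22⊕b23⊕b26⊕b27⊕b30⊕b31 = 1⊕1⊕0⊕1⊕0⊕1⊕0⊕0⊕1⊕1⊕0⊕0⊕0⊕1⊕0⊕1 = 0
s4: b4⊕b5⊕b6⊕b7⊕b12⊕b13⊕b14⊕b15⊕b20⊕b21⊕b22⊕b23⊕b28⊕b29⊕b30⊕b31 = 0⊕1⊕0⊕1⊕0⊕1⊕0⊕0⊕0⊕1⊕0⊕0⊕1⊕1⊕0⊕1 = 1
s8: b8⊕b9⊕b10⊕b11⊕b12⊕b13⊕b14⊕b15⊕b24⊕b25⊕b26⊕b27⊕b28⊕b29⊕b30⊕b31 = 0⊕1⊕0⊕1⊕0⊕1⊕0⊕0⊕0⊕0⊕0⊕1⊕1⊕1⊕0⊕1 = 1
s16: b16⊕b17⊕b18⊕b19⊕b20⊕b21⊕b22⊕b23⊕b24⊕b25⊕b26⊕b27⊕b28⊕b29⊕b30⊕b31 = 0⊕0⊕1⊕1⊕0⊕1⊕0⊕0⊕0⊕0⊕0⊕1⊕1⊕1⊕0⊕1 = 1
Syndrome (s16...s1) = 11100 → position 28.
Overall parity (XOR of all 32 bits, including p0): 1⊕1⊕1⊕1⊕0⊕1⊕0⊕1⊕0⊕1⊕0⊕1⊕0⊕1⊕0⊕0⊕0⊕0⊕1⊕1⊕0⊕1⊕0⊕0⊕0⊕0⊕0⊕1⊕1⊕1⊕0⊕1 = 0
Overall=0, syndrome position=28 → double-bit error detected (uncorrectable).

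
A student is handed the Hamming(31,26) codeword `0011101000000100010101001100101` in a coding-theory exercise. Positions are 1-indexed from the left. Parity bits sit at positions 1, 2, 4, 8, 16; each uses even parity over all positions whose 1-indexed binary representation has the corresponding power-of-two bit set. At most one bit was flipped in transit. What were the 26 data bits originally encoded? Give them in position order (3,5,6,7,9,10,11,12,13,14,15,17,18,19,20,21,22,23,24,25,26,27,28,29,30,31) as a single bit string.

11010000010010101001000101

s1: b1⊕b3⊕b5⊕b7⊕b9⊕b11⊕b13⊕b15⊕b17⊕b19⊕b21⊕b23⊕b25⊕b27⊕b29⊕b31 = 0⊕1⊕1⊕1⊕0⊕0⊕0⊕0⊕0⊕0⊕0⊕0⊕1⊕0⊕1⊕1 = 0
s2: b2⊕b3⊕b6⊕b7⊕b10⊕b11⊕b14⊕b15⊕b18⊕b19⊕b22⊕b23⊕b26⊕b27⊕b30⊕b31 = 0⊕1⊕0⊕1⊕0⊕0⊕1⊕0⊕1⊕0⊕1⊕0⊕1⊕0⊕0⊕1 = 1
s4: b4⊕b5⊕b6⊕b7⊕b12⊕b13⊕b14⊕b15⊕b20⊕b21⊕b22⊕b23⊕b28⊕b29⊕b30⊕b31 = 1⊕1⊕0⊕1⊕0⊕0⊕1⊕0⊕1⊕0⊕1⊕0⊕0⊕1⊕0⊕1 = 0
s8: b8⊕b9⊕b10⊕b11⊕b12⊕b13⊕b14⊕b15⊕b24⊕b25⊕b26⊕b27⊕b28⊕b29⊕b30⊕b31 = 0⊕0⊕0⊕0⊕0⊕0⊕1⊕0⊕0⊕1⊕1⊕0⊕0⊕1⊕0⊕1 = 1
s16: b16⊕b17⊕b18⊕b19⊕b20⊕b21⊕b22⊕b23⊕b24⊕b25⊕b26⊕b27⊕b28⊕b29⊕b30⊕b31 = 0⊕0⊕1⊕0⊕1⊕0⊕1⊕0⊕0⊕1⊕1⊕0⊕0⊕1⊕0⊕1 = 1
Syndrome (s16...s1) = 11010 → position 26.
Flip bit 26: corrected codeword = 0011101000000100010101001000101
Data bits at positions 3,5,6,7,9,10,11,12,13,14,15,17,18,19,20,21,22,23,24,25,26,27,28,29,30,31: 11010000010010101001000101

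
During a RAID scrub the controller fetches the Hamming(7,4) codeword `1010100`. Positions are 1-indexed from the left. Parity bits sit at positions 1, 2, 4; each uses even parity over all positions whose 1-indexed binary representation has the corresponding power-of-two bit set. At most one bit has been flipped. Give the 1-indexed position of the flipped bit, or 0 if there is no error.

s1: b1⊕b3⊕b5⊕b7 = 1⊕1⊕1⊕0 = 1
s2: b2⊕b3⊕b6⊕b7 = 0⊕1⊕0⊕0 = 1
s4: b4⊕b5⊕b6⊕b7 = 0⊕1⊕0⊕0 = 1
Syndrome (s4...s1) = 111 → position 7.

7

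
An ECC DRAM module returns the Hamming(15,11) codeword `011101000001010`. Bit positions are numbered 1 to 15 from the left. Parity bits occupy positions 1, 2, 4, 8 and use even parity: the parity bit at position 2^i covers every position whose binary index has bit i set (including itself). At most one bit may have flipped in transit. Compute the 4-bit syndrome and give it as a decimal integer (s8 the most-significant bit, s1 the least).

s1: b1⊕b3⊕b5⊕b7⊕b9⊕b11⊕b13⊕b15 = 0⊕1⊕0⊕0⊕0⊕0⊕0⊕0 = 1
s2: b2⊕b3⊕b6⊕b7⊕b10⊕b11⊕b14⊕b15 = 1⊕1⊕1⊕0⊕0⊕0⊕1⊕0 = 0
s4: b4⊕b5⊕b6⊕b7⊕b12⊕b13⊕b14⊕b15 = 1⊕0⊕1⊕0⊕1⊕0⊕1⊕0 = 0
s8: b8⊕b9⊕b10⊕b11⊕b12⊕b13⊕b14⊕b15 = 0⊕0⊕0⊕0⊕1⊕0⊕1⊕0 = 0
Syndrome (s8...s1) = 0001 → position 1.

1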